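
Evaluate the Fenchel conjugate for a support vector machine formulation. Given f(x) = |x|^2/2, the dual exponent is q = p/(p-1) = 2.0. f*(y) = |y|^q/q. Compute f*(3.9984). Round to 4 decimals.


The conjugate exponent q satisfies 1/p + 1/q = 1.
p = 2, so q = 2/(2 - 1) = 2.0
|y|^q = 3.9984^2.0 = 15.9872
f*(3.9984) = 15.9872 / 2.0 = 7.9936


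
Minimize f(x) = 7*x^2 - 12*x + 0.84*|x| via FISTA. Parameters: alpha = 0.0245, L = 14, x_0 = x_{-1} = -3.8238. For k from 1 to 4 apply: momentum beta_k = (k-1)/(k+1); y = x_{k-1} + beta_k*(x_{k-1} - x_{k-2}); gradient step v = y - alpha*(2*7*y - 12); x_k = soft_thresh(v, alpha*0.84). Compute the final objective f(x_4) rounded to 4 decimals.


FISTA on f(x) = 7*x^2 - 12*x + 0.84*|x|
L = 14, alpha = 0.0245
Iteration 1: beta = 0.0, y = -3.8238 + 0.0*(-3.8238 + 3.8238) = -3.8238
  grad(y) = -65.5332, v = y - alpha*grad = -2.2182
  prox(v) = soft_thresh(-2.2182, 0.0206) = -2.1977
Iteration 2: beta = 0.3333, y = -2.1977 + 0.3333*(-2.1977 + 3.8238) = -1.6556
  grad(y) = -35.1785, v = y - alpha*grad = -0.7937
  prox(v) = soft_thresh(-0.7937, 0.0206) = -0.7732
Iteration 3: beta = 0.5, y = -0.7732 + 0.5*(-0.7732 + 2.1977) = -0.0609
  grad(y) = -12.8527, v = y - alpha*grad = 0.254
  prox(v) = soft_thresh(0.254, 0.0206) = 0.2334
Iteration 4: beta = 0.6, y = 0.2334 + 0.6*(0.2334 + 0.7732) = 0.8373
  grad(y) = -0.2772, v = y - alpha*grad = 0.8441
  prox(v) = soft_thresh(0.8441, 0.0206) = 0.8236
f(x_4) = 7*0.8236^2 - 12*0.8236 + 0.84*|0.8236| = -4.4432


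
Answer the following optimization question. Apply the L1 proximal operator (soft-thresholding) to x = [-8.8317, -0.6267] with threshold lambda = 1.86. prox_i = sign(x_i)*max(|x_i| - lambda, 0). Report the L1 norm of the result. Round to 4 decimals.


Soft-thresholding with lambda = 1.86:
prox(-8.8317) = sign(-8.8317)*max(|-8.8317| - 1.86, 0) = -6.9717
prox(-0.6267) = sign(-0.6267)*max(|-0.6267| - 1.86, 0) = 0.0
prox(x) = [-6.9717, 0.0]
||prox(x)||_1 = 6.9717 + 0.0 = 6.9717


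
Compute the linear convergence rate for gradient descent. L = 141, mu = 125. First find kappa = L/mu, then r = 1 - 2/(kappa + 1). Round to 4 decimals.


Step 1: Compute the condition number.
kappa = L/mu = 141/125 = 1.128
Step 2: Compute the convergence rate.
r = 1 - 2/(kappa + 1) = 1 - 2*mu/(L + mu) = (L - mu)/(L + mu) = 16/266 = 0.0602


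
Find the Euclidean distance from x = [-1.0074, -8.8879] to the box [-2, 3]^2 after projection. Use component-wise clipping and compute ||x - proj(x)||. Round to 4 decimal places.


Project each component onto [-2, 3].
clip(-1.0074) = -1.0074, clip(-8.8879) = -2.0
Projection = [-1.0074, -2.0]
Squared diffs: [0.0, 47.4432]
Distance = sqrt(47.4432) = 6.8879


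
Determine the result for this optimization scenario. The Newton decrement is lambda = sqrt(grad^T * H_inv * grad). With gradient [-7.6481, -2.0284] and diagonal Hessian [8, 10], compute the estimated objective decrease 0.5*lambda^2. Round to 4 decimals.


Step 1: H is diagonal, so H^(-1) * g = [-0.956, -0.2028].
Step 2: g^T H^(-1) g = sum_i g_i^2 / H_ii
  = (-7.6481)^2/8 + (-2.0284)^2/10
  = 7.3117 + 0.4114 = 7.7231
Step 3: Objective decrease = 0.5 * g^T H^(-1) g = 3.8616


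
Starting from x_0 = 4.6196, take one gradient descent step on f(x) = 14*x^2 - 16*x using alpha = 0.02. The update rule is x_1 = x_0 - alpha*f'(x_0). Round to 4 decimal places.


We compute the gradient at x_0 and apply the update.
f'(x) = 28*x - 16
f'(4.6196) = 28*4.6196 - 16 = 113.3488
x_1 = 4.6196 - 0.02*113.3488 = 2.3526


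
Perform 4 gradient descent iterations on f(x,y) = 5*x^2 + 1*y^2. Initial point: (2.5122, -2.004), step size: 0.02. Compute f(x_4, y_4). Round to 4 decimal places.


Gradient descent on f(x,y) = 5*x^2 + 1*y^2.
Starting point: (2.5122, -2.004), alpha = 0.02
Step 1: grad_x = 2*5*2.5122 = 25.122, grad_y = 2*1*-2.004 = -4.008
  x_1 = 2.5122 - 0.02*25.122 = 2.0098
  y_1 = -2.004 - 0.02*-4.008 = -1.9238
Step 2: grad_x = 2*5*2.0098 = 20.0976, grad_y = 2*1*-1.9238 = -3.8477
  x_2 = 2.0098 - 0.02*20.0976 = 1.6078
  y_2 = -1.9238 - 0.02*-3.8477 = -1.8469
Step 3: grad_x = 2*5*1.6078 = 16.0781, grad_y = 2*1*-1.8469 = -3.6938
  x_3 = 1.6078 - 0.02*16.0781 = 1.2862
  y_3 = -1.8469 - 0.02*-3.6938 = -1.773
Step 4: grad_x = 2*5*1.2862 = 12.8625, grad_y = 2*1*-1.773 = -3.546
  x_4 = 1.2862 - 0.02*12.8625 = 1.029
  y_4 = -1.773 - 0.02*-3.546 = -1.7021
f(1.029, -1.7021) = 5*1.029^2 + 1*(-1.7021)^2 = 8.1913


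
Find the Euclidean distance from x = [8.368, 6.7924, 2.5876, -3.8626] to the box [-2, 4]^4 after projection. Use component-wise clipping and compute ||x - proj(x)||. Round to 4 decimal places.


Project each component onto [-2, 4].
clip(8.368) = 4.0, clip(6.7924) = 4.0, clip(2.5876) = 2.5876, clip(-3.8626) = -2.0
Projection = [4.0, 4.0, 2.5876, -2.0]
Squared diffs: [19.0794, 7.7975, 0.0, 3.4693]
Distance = sqrt(30.3462) = 5.5087


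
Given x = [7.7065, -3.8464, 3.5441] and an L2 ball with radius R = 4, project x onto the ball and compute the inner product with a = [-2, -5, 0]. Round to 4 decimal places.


Step 1: Compute ||x|| (intermediates to 6 decimals).
||x|| = sqrt(7.7065^2 + (-3.8464)^2 + 3.5441^2) = 9.313731
Step 2: Project.
Since ||x|| > R, scale = R/||x|| = 4/9.313731 = 0.429473, proj(x) = scale * x
proj(x) = [3.309734, -1.651925, 1.522095]
Step 3: Dot product.
a^T * proj(x) = -2*3.309734 - 5*(-1.651925) + 0*1.522095 = 1.6402


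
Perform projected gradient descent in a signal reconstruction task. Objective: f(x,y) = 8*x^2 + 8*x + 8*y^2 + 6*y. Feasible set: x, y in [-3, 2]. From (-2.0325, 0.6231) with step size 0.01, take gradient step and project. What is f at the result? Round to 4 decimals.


Step 1: Compute gradient at (-2.0325, 0.6231).
grad_x = 2*8*-2.0325 + 8 = -24.52
grad_y = 2*8*0.6231 + 6 = 15.9696
Step 2: Gradient step.
x_raw = -2.0325 - 0.01*-24.52 = -1.7873
y_raw = 0.6231 - 0.01*15.9696 = 0.4634
Step 3: Project onto [-3, 2].
x_proj = clip(-1.7873) = -1.7873
y_proj = clip(0.4634) = 0.4634
Step 4: Evaluate f.
f(-1.7873, 0.4634) = 15.7555


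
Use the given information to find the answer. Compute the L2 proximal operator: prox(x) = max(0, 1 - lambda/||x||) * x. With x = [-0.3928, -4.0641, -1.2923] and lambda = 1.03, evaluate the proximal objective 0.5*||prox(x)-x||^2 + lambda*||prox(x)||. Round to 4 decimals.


Step 1: Compute ||x||.
||x|| = 4.2827
Step 2: Compute scaling factor.
scale = max(0, 1 - 1.03/4.2827) = 0.7595
Step 3: prox(x) = [-0.2983, -3.0867, -0.9815]
||prox(x)|| = 3.2527
Step 4: Proximal objective.
0.5*||prox-x||^2 = 0.5305
lambda*||prox|| = 3.3503
Total = 3.8807


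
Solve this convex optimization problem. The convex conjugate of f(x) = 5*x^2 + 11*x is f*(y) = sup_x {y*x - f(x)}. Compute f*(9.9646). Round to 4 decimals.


f*(y) = sup_x {y*x - a*x^2 - b*x} = sup_x {(y-b)*x - a*x^2}
FOC: (y - b) - 2a*x = 0 => x* = (y - b)/(2a)
x* = (9.9646 - 11)/(2*5) = -0.1035
f*(9.9646) = (y-b)^2/(4a) = (9.9646 - 11)^2/(4*5)
= 1.0721/20 = 0.0536


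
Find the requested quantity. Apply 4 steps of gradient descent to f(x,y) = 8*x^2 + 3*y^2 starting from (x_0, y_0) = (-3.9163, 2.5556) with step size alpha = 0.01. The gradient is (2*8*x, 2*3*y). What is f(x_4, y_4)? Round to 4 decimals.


Gradient descent on f(x,y) = 8*x^2 + 3*y^2.
Starting point: (-3.9163, 2.5556), alpha = 0.01
Step 1: grad_x = 2*8*-3.9163 = -62.6608, grad_y = 2*3*2.5556 = 15.3336
  x_1 = -3.9163 - 0.01*-62.6608 = -3.2897
  y_1 = 2.5556 - 0.01*15.3336 = 2.4023
Step 2: grad_x = 2*8*-3.2897 = -52.6351, grad_y = 2*3*2.4023 = 14.4136
  x_2 = -3.2897 - 0.01*-52.6351 = -2.7633
  y_2 = 2.4023 - 0.01*14.4136 = 2.2581
Step 3: grad_x = 2*8*-2.7633 = -44.2135, grad_y = 2*3*2.2581 = 13.5488
  x_3 = -2.7633 - 0.01*-44.2135 = -2.3212
  y_3 = 2.2581 - 0.01*13.5488 = 2.1226
Step 4: grad_x = 2*8*-2.3212 = -37.1393, grad_y = 2*3*2.1226 = 12.7358
  x_4 = -2.3212 - 0.01*-37.1393 = -1.9498
  y_4 = 2.1226 - 0.01*12.7358 = 1.9953
f(-1.9498, 1.9953) = 8*(-1.9498)^2 + 3*1.9953^2 = 42.3576


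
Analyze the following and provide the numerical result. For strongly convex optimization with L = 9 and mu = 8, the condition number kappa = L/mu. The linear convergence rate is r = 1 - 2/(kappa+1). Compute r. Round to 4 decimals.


Step 1: Compute the condition number.
kappa = L/mu = 9/8 = 1.125
Step 2: Compute the convergence rate.
r = 1 - 2/(kappa + 1) = 1 - 2*mu/(L + mu) = (L - mu)/(L + mu) = 1/17 = 0.0588


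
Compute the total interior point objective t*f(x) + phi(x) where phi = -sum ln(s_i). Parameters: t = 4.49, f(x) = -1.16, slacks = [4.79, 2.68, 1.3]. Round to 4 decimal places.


Step 1: Compute log-barrier.
ln values: [1.5665, 0.9858, 0.2624]
phi = -(1.5665 + 0.9858 + 0.2624) = -2.8147
Step 2: Compute augmented objective.
t*f(x) = 4.49*-1.16 = -5.2084
Total = -5.2084 - 2.8147 = -8.0231


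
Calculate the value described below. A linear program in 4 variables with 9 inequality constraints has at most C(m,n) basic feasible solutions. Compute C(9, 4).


Each vertex corresponds to some choice of n active constraints out of m, so the number of vertices is at most C(m, n) = m! / (n!(m-n)!).
m = 9, n = 4
Numerator: 9 * 8 * 7 * 6
Denominator: 4! = 24
C(9, 4) = 126


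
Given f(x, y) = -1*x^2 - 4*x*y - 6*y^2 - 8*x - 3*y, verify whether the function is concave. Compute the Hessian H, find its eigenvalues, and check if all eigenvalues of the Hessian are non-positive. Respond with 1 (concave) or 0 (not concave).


The Hessian of f(x,y) = -1*x^2 - 4*x*y - 6*y^2 - 8*x - 3*y is:
H = [[-2, -4], [-4, -12]]
Trace = -2 - 12 = -14
Determinant = -2*-12 - (-4)^2 = 8
Discriminant = (-14)^2 - 4*8 = 164.0
Eigenvalues: lambda_1 = -13.4031, lambda_2 = -0.5969
The function is concave.

1


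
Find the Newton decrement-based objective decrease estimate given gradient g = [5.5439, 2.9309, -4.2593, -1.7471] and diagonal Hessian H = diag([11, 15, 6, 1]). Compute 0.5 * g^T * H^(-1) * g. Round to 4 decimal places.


Step 1: H is diagonal, so H^(-1) * g = [0.504, 0.1954, -0.7099, -1.7471].
Step 2: g^T H^(-1) g = sum_i g_i^2 / H_ii
  = (5.5439)^2/11 + (2.9309)^2/15 + (-4.2593)^2/6 + (-1.7471)^2/1
  = 2.7941 + 0.5727 + 3.0236 + 3.0524 = 9.4427
Step 3: Objective decrease = 0.5 * g^T H^(-1) g = 4.7214


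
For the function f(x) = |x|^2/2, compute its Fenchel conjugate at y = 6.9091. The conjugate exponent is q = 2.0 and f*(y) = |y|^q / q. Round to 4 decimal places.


The conjugate exponent q satisfies 1/p + 1/q = 1.
p = 2, so q = 2/(2 - 1) = 2.0
|y|^q = 6.9091^2.0 = 47.7357
f*(6.9091) = 47.7357 / 2.0 = 23.8678


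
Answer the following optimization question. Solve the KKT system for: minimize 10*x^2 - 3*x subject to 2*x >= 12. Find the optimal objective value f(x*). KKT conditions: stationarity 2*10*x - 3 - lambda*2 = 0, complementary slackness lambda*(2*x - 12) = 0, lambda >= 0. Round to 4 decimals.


Step 1: Try lambda = 0 (constraint inactive).
x_unc = 3/(2*10) = 0.15
Check: 2*0.15 = 0.3 < 12 -- violated!
Step 2: Constraint must be active: 2*x = 12
x* = 12/2 = 6.0
lambda = (2*10*6.0 - 3)/2 = 58.5
Step 3: Compute optimal value.
f(x*) = 10*6.0^2 - 3*6.0 = 342.0


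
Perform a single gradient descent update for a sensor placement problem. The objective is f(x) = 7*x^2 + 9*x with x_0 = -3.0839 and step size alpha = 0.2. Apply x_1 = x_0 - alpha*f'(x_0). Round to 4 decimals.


We compute the gradient at x_0 and apply the update.
f'(x) = 14*x + 9
f'(-3.0839) = 14*-3.0839 + 9 = -34.1746
x_1 = -3.0839 - 0.2*-34.1746 = 3.751


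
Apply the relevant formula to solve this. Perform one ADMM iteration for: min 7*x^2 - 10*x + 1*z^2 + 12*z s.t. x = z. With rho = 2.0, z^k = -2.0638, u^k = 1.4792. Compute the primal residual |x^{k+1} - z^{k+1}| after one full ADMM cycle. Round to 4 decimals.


ADMM iteration with rho = 2.0, z^k = -2.0638, u^k = 1.4792
Step 1: x-update.
Minimize 7*x^2 - 10*x + (2.0/2)*(x + 2.0638 + 1.4792)^2
FOC: (2*7 + 2.0)*x = 10 + 2.0*(-2.0638 - 1.4792)
x^{k+1} = 0.1821
Step 2: z-update.
Minimize 1*z^2 + 12*z + (2.0/2)*(0.1821 - z + 1.4792)^2
FOC: (2*1 + 2.0)*z = -12 + 2.0*(0.1821 + 1.4792)
z^{k+1} = -2.1693
Step 3: u-update.
u^{k+1} = 1.4792 + 0.1821 + 2.1693 = 3.8307
Step 4: Primal residual = |0.1821 + 2.1693| = 2.3515


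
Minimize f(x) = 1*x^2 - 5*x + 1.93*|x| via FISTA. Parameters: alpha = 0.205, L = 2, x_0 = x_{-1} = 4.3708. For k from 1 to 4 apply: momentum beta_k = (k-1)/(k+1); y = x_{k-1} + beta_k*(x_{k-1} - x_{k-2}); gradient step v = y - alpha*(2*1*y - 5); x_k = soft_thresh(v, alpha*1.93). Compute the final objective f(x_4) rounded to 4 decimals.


FISTA on f(x) = 1*x^2 - 5*x + 1.93*|x|
L = 2, alpha = 0.205
Iteration 1: beta = 0.0, y = 4.3708 + 0.0*(4.3708 - 4.3708) = 4.3708
  grad(y) = 3.7416, v = y - alpha*grad = 3.6038
  prox(v) = soft_thresh(3.6038, 0.3957) = 3.2081
Iteration 2: beta = 0.3333, y = 3.2081 + 0.3333*(3.2081 - 4.3708) = 2.8206
  grad(y) = 0.6411, v = y - alpha*grad = 2.6891
  prox(v) = soft_thresh(2.6891, 0.3957) = 2.2935
Iteration 3: beta = 0.5, y = 2.2935 + 0.5*(2.2935 - 3.2081) = 1.8362
  grad(y) = -1.3277, v = y - alpha*grad = 2.1083
  prox(v) = soft_thresh(2.1083, 0.3957) = 1.7127
Iteration 4: beta = 0.6, y = 1.7127 + 0.6*(1.7127 - 2.2935) = 1.3642
  grad(y) = -2.2716, v = y - alpha*grad = 1.8299
  prox(v) = soft_thresh(1.8299, 0.3957) = 1.4342
f(x_4) = 1*1.4342^2 - 5*1.4342 + 1.93*|1.4342| = -2.3461


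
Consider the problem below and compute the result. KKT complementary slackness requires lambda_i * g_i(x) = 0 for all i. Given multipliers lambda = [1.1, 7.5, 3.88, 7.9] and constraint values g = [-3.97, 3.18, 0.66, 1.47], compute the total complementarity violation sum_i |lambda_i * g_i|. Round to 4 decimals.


KKT complementary slackness check:
lambda_1 * g_1 = 1.1 * -3.97 = -4.367
lambda_2 * g_2 = 7.5 * 3.18 = 23.85
lambda_3 * g_3 = 3.88 * 0.66 = 2.5608
lambda_4 * g_4 = 7.9 * 1.47 = 11.613
Total violation = 4.367 + 23.85 + 2.5608 + 11.613 = 42.3908


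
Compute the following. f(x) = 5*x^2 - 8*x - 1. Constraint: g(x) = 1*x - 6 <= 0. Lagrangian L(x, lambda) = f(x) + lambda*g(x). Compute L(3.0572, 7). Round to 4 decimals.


Step 1: Evaluate f(x).
f(3.0572) = 5*3.0572^2 - 8*3.0572 - 1 = 21.2748
Step 2: Evaluate g(x).
g(3.0572) = 1*3.0572 - 6 = -2.9428
Step 3: Compute Lagrangian.
L = 21.2748 + 7*-2.9428 = 0.6752


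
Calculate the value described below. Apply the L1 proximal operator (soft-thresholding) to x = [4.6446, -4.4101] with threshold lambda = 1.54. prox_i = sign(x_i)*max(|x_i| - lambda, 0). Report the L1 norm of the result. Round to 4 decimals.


Soft-thresholding with lambda = 1.54:
prox(4.6446) = sign(4.6446)*max(|4.6446| - 1.54, 0) = 3.1046
prox(-4.4101) = sign(-4.4101)*max(|-4.4101| - 1.54, 0) = -2.8701
prox(x) = [3.1046, -2.8701]
||prox(x)||_1 = 3.1046 + 2.8701 = 5.9747


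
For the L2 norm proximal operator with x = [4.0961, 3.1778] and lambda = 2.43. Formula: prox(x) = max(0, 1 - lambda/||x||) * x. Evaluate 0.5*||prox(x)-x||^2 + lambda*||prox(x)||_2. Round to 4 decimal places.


Step 1: Compute ||x||.
||x|| = 5.1842
Step 2: Compute scaling factor.
scale = max(0, 1 - 2.43/5.1842) = 0.5313
Step 3: prox(x) = [2.1761, 1.6883]
||prox(x)|| = 2.7542
Step 4: Proximal objective.
0.5*||prox-x||^2 = 2.9525
lambda*||prox|| = 6.6927
Total = 9.6453


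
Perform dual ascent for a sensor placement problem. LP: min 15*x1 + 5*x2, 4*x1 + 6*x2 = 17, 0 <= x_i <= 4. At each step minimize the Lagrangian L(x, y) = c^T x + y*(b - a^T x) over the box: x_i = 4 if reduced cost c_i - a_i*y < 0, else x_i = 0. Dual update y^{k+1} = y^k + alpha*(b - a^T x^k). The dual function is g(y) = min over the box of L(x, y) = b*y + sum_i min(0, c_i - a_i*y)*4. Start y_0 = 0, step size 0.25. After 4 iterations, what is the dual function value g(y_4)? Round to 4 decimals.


Dual ascent for LP: min 15*x1 + 5*x2, 4*x1 + 6*x2 = 17, 0 <= x_i <= 4
Step 1: y^k = 0.0, reduced costs: (15.0, 5.0)
  x^k = (0.0, 0.0), subgradient = b - a^T x = 17.0
  y^{k+1} = 0.0 + 0.25*17.0 = 4.25
Step 2: y^k = 4.25, reduced costs: (-2.0, -20.5)
  x^k = (4.0, 4.0), subgradient = b - a^T x = -23.0
  y^{k+1} = 4.25 + 0.25*-23.0 = -1.5
Step 3: y^k = -1.5, reduced costs: (21.0, 14.0)
  x^k = (0.0, 0.0), subgradient = b - a^T x = 17.0
  y^{k+1} = -1.5 + 0.25*17.0 = 2.75
Step 4: y^k = 2.75, reduced costs: (4.0, -11.5)
  x^k = (0.0, 4.0), subgradient = b - a^T x = -7.0
  y^{k+1} = 2.75 + 0.25*-7.0 = 1.0
Dual objective at y_4 = 1.0: reduced costs (11.0, -1.0), box minimizer x = (0.0, 4.0)
g(y_4) = b*y + (c1 - a1*y)*x1 + (c2 - a2*y)*x2 = 17*1.0 + 11.0*0.0 + (-1.0)*4.0 = 17.0 + 0.0 - 4.0 = 13.0


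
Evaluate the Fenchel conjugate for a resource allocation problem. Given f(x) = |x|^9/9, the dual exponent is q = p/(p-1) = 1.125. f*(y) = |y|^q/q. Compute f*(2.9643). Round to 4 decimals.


The conjugate exponent q satisfies 1/p + 1/q = 1.
p = 9, so q = 9/(9 - 1) = 1.125
|y|^q = 2.9643^1.125 = 3.3956
f*(2.9643) = 3.3956 / 1.125 = 3.0183


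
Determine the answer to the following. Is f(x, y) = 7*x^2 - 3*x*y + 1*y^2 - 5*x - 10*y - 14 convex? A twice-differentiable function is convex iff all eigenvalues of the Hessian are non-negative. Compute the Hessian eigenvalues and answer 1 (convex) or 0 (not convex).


The Hessian of f(x,y) = 7*x^2 - 3*x*y + 1*y^2 - 5*x - 10*y - 14 is:
H = [[14, -3], [-3, 2]]
Trace = 14 + 2 = 16
Determinant = 14*2 - (-3)^2 = 19
Discriminant = (16)^2 - 4*19 = 180.0
Eigenvalues: lambda_1 = 1.2918, lambda_2 = 14.7082
The function is convex.

1


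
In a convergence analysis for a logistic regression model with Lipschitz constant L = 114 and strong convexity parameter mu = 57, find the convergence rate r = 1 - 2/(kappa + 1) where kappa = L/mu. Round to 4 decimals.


Step 1: Compute the condition number.
kappa = L/mu = 114/57 = 2.0
Step 2: Compute the convergence rate.
r = 1 - 2/(kappa + 1) = 1 - 2*mu/(L + mu) = (L - mu)/(L + mu) = 57/171 = 0.3333


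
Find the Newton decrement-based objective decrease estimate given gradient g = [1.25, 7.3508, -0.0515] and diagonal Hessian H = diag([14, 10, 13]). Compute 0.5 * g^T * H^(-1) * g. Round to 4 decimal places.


Step 1: H is diagonal, so H^(-1) * g = [0.0893, 0.7351, -0.004].
Step 2: g^T H^(-1) g = sum_i g_i^2 / H_ii
  = (1.25)^2/14 + (7.3508)^2/10 + (-0.0515)^2/13
  = 0.1116 + 5.4034 + 0.0002 = 5.5152
Step 3: Objective decrease = 0.5 * g^T H^(-1) g = 2.7576


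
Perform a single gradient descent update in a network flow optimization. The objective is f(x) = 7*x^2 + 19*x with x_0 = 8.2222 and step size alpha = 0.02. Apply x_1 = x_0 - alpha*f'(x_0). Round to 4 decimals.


We compute the gradient at x_0 and apply the update.
f'(x) = 14*x + 19
f'(8.2222) = 14*8.2222 + 19 = 134.1108
x_1 = 8.2222 - 0.02*134.1108 = 5.54


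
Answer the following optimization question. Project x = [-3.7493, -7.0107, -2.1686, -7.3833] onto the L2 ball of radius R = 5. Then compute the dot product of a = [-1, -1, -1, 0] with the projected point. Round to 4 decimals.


Step 1: Compute ||x|| (intermediates to 6 decimals).
||x|| = sqrt((-3.7493)^2 + (-7.0107)^2 + (-2.1686)^2 + (-7.3833)^2) = 11.064498
Step 2: Project.
Since ||x|| > R, scale = R/||x|| = 5/11.064498 = 0.451896, proj(x) = scale * x
proj(x) = [-1.694294, -3.168107, -0.979982, -3.336484]
Step 3: Dot product.
a^T * proj(x) = -1*(-1.694294) - 1*(-3.168107) - 1*(-0.979982) + 0*(-3.336484) = 5.8424


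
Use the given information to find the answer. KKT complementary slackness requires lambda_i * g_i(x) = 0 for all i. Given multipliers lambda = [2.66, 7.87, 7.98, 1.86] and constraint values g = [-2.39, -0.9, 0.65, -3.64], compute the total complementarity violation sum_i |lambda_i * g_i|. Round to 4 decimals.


KKT complementary slackness check:
lambda_1 * g_1 = 2.66 * -2.39 = -6.3574
lambda_2 * g_2 = 7.87 * -0.9 = -7.083
lambda_3 * g_3 = 7.98 * 0.65 = 5.187
lambda_4 * g_4 = 1.86 * -3.64 = -6.7704
Total violation = 6.3574 + 7.083 + 5.187 + 6.7704 = 25.3978


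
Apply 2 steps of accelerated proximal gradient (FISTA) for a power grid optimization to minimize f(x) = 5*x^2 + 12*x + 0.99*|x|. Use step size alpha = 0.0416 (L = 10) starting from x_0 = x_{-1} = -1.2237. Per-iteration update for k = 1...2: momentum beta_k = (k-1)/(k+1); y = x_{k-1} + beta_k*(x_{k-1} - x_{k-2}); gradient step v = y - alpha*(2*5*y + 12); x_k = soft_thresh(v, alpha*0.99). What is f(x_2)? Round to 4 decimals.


FISTA on f(x) = 5*x^2 + 12*x + 0.99*|x|
L = 10, alpha = 0.0416
Iteration 1: beta = 0.0, y = -1.2237 + 0.0*(-1.2237 + 1.2237) = -1.2237
  grad(y) = -0.237, v = y - alpha*grad = -1.2138
  prox(v) = soft_thresh(-1.2138, 0.0412) = -1.1727
Iteration 2: beta = 0.3333, y = -1.1727 + 0.3333*(-1.1727 + 1.2237) = -1.1556
  grad(y) = 0.4436, v = y - alpha*grad = -1.1741
  prox(v) = soft_thresh(-1.1741, 0.0412) = -1.1329
f(x_2) = 5*(-1.1329)^2 + 12*(-1.1329) + 0.99*|-1.1329| = -6.0559


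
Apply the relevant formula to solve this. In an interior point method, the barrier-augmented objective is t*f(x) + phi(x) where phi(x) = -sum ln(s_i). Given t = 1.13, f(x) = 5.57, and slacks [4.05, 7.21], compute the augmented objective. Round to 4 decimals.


Step 1: Compute log-barrier.
ln values: [1.3987, 1.9755]
phi = -(1.3987 + 1.9755) = -3.3742
Step 2: Compute augmented objective.
t*f(x) = 1.13*5.57 = 6.2941
Total = 6.2941 - 3.3742 = 2.9199


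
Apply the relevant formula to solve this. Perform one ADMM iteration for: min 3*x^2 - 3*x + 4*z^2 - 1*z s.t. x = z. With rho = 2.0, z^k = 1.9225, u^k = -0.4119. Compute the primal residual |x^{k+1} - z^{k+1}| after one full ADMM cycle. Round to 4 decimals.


ADMM iteration with rho = 2.0, z^k = 1.9225, u^k = -0.4119
Step 1: x-update.
Minimize 3*x^2 - 3*x + (2.0/2)*(x - 1.9225 - 0.4119)^2
FOC: (2*3 + 2.0)*x = 3 + 2.0*(1.9225 + 0.4119)
x^{k+1} = 0.9586
Step 2: z-update.
Minimize 4*z^2 - 1*z + (2.0/2)*(0.9586 - z - 0.4119)^2
FOC: (2*4 + 2.0)*z = 1 + 2.0*(0.9586 - 0.4119)
z^{k+1} = 0.2093
Step 3: u-update.
u^{k+1} = -0.4119 + 0.9586 - 0.2093 = 0.3374
Step 4: Primal residual = |0.9586 - 0.2093| = 0.7493


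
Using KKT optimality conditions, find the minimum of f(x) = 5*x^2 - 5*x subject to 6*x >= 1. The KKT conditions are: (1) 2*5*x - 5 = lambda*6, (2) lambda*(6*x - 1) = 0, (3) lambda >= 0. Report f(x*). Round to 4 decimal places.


Step 1: Try lambda = 0 (constraint inactive).
Stationarity: 2*5*x - 5 = 0
x* = 5/(2*5) = 0.5
Check constraint: 6*0.5 = 3.0 >= 1 -- satisfied.
Step 2: Compute optimal value.
f(x*) = 5*0.5^2 - 5*0.5 = -1.25


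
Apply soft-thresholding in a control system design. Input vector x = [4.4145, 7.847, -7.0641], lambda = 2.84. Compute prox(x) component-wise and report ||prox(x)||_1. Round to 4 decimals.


Soft-thresholding with lambda = 2.84:
prox(4.4145) = sign(4.4145)*max(|4.4145| - 2.84, 0) = 1.5745
prox(7.847) = sign(7.847)*max(|7.847| - 2.84, 0) = 5.007
prox(-7.0641) = sign(-7.0641)*max(|-7.0641| - 2.84, 0) = -4.2241
prox(x) = [1.5745, 5.007, -4.2241]
||prox(x)||_1 = 1.5745 + 5.007 + 4.2241 = 10.8056


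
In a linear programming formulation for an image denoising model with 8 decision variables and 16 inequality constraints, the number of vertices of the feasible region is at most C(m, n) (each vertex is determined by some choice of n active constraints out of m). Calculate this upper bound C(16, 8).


Each vertex corresponds to some choice of n active constraints out of m, so the number of vertices is at most C(m, n) = m! / (n!(m-n)!).
m = 16, n = 8
Numerator: 16 * 15 * 14 * 13 * 12 * 11 * 10 * 9
Denominator: 8! = 40320
C(16, 8) = 12870


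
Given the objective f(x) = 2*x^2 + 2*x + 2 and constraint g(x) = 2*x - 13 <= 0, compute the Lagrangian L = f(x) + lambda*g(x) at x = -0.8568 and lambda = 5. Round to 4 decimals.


Step 1: Evaluate f(x).
f(-0.8568) = 2*(-0.8568)^2 + 2*(-0.8568) + 2 = 1.7546
Step 2: Evaluate g(x).
g(-0.8568) = 2*-0.8568 - 13 = -14.7136
Step 3: Compute Lagrangian.
L = 1.7546 + 5*-14.7136 = -71.8134


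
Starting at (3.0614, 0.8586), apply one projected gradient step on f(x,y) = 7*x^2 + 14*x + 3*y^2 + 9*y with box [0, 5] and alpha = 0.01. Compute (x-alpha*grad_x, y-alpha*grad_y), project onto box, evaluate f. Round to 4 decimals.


Step 1: Compute gradient at (3.0614, 0.8586).
grad_x = 2*7*3.0614 + 14 = 56.8596
grad_y = 2*3*0.8586 + 9 = 14.1516
Step 2: Gradient step.
x_raw = 3.0614 - 0.01*56.8596 = 2.4928
y_raw = 0.8586 - 0.01*14.1516 = 0.7171
Step 3: Project onto [0, 5].
x_proj = clip(2.4928) = 2.4928
y_proj = clip(0.7171) = 0.7171
Step 4: Evaluate f.
f(2.4928, 0.7171) = 86.3941


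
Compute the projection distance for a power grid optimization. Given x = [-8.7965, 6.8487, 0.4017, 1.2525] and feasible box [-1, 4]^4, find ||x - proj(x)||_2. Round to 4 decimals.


Project each component onto [-1, 4].
clip(-8.7965) = -1.0, clip(6.8487) = 4.0, clip(0.4017) = 0.4017, clip(1.2525) = 1.2525
Projection = [-1.0, 4.0, 0.4017, 1.2525]
Squared diffs: [60.7854, 8.1151, 0.0, 0.0]
Distance = sqrt(68.9005) = 8.3006


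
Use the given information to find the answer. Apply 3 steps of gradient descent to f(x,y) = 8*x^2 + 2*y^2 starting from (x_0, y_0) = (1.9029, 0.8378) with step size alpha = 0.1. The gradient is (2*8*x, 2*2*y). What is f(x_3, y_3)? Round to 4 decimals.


Gradient descent on f(x,y) = 8*x^2 + 2*y^2.
Starting point: (1.9029, 0.8378), alpha = 0.1
Step 1: grad_x = 2*8*1.9029 = 30.4464, grad_y = 2*2*0.8378 = 3.3512
  x_1 = 1.9029 - 0.1*30.4464 = -1.1417
  y_1 = 0.8378 - 0.1*3.3512 = 0.5027
Step 2: grad_x = 2*8*-1.1417 = -18.2678, grad_y = 2*2*0.5027 = 2.0107
  x_2 = -1.1417 - 0.1*-18.2678 = 0.685
  y_2 = 0.5027 - 0.1*2.0107 = 0.3016
Step 3: grad_x = 2*8*0.685 = 10.9607, grad_y = 2*2*0.3016 = 1.2064
  x_3 = 0.685 - 0.1*10.9607 = -0.411
  y_3 = 0.3016 - 0.1*1.2064 = 0.181
f(-0.411, 0.181) = 8*(-0.411)^2 + 2*0.181^2 = 1.417


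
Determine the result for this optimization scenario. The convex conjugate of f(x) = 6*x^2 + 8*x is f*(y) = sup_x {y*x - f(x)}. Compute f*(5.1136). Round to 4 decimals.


f*(y) = sup_x {y*x - a*x^2 - b*x} = sup_x {(y-b)*x - a*x^2}
FOC: (y - b) - 2a*x = 0 => x* = (y - b)/(2a)
x* = (5.1136 - 8)/(2*6) = -0.2405
f*(5.1136) = (y-b)^2/(4a) = (5.1136 - 8)^2/(4*6)
= 8.3313/24 = 0.3471


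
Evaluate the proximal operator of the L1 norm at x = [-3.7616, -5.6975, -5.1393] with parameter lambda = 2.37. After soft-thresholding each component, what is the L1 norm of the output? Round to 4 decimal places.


Soft-thresholding with lambda = 2.37:
prox(-3.7616) = sign(-3.7616)*max(|-3.7616| - 2.37, 0) = -1.3916
prox(-5.6975) = sign(-5.6975)*max(|-5.6975| - 2.37, 0) = -3.3275
prox(-5.1393) = sign(-5.1393)*max(|-5.1393| - 2.37, 0) = -2.7693
prox(x) = [-1.3916, -3.3275, -2.7693]
||prox(x)||_1 = 1.3916 + 3.3275 + 2.7693 = 7.4884


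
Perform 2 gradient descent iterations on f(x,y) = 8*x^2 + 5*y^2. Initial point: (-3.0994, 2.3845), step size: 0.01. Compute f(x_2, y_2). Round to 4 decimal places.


Gradient descent on f(x,y) = 8*x^2 + 5*y^2.
Starting point: (-3.0994, 2.3845), alpha = 0.01
Step 1: grad_x = 2*8*-3.0994 = -49.5904, grad_y = 2*5*2.3845 = 23.845
  x_1 = -3.0994 - 0.01*-49.5904 = -2.6035
  y_1 = 2.3845 - 0.01*23.845 = 2.1461
Step 2: grad_x = 2*8*-2.6035 = -41.6559, grad_y = 2*5*2.1461 = 21.4605
  x_2 = -2.6035 - 0.01*-41.6559 = -2.1869
  y_2 = 2.1461 - 0.01*21.4605 = 1.9314
f(-2.1869, 1.9314) = 8*(-2.1869)^2 + 5*1.9314^2 = 56.9139


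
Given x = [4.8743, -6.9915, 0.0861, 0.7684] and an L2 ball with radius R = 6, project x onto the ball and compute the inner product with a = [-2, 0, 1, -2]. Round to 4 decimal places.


Step 1: Compute ||x|| (intermediates to 6 decimals).
||x|| = sqrt(4.8743^2 + (-6.9915)^2 + 0.0861^2 + 0.7684^2) = 8.557904
Step 2: Project.
Since ||x|| > R, scale = R/||x|| = 6/8.557904 = 0.701106, proj(x) = scale * x
proj(x) = [3.417401, -4.901783, 0.060365, 0.53873]
Step 3: Dot product.
a^T * proj(x) = -2*3.417401 + 0*(-4.901783) + 1*0.060365 - 2*0.53873 = -7.8519


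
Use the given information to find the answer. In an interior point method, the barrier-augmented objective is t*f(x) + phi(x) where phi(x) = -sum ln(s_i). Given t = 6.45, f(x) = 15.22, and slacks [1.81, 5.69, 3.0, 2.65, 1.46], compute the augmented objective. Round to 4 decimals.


Step 1: Compute log-barrier.
ln values: [0.5933, 1.7387, 1.0986, 0.9746, 0.3784]
phi = -(0.5933 + 1.7387 + 1.0986 + 0.9746 + 0.3784) = -4.7836
Step 2: Compute augmented objective.
t*f(x) = 6.45*15.22 = 98.169
Total = 98.169 - 4.7836 = 93.3854


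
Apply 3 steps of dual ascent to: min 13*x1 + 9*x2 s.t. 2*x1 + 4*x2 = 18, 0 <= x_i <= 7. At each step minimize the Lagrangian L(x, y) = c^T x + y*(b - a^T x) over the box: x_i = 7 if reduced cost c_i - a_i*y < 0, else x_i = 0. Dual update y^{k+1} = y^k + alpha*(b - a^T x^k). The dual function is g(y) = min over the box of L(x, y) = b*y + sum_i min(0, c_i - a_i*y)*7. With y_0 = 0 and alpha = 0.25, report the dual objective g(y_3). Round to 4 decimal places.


Dual ascent for LP: min 13*x1 + 9*x2, 2*x1 + 4*x2 = 18, 0 <= x_i <= 7
Step 1: y^k = 0.0, reduced costs: (13.0, 9.0)
  x^k = (0.0, 0.0), subgradient = b - a^T x = 18.0
  y^{k+1} = 0.0 + 0.25*18.0 = 4.5
Step 2: y^k = 4.5, reduced costs: (4.0, -9.0)
  x^k = (0.0, 7.0), subgradient = b - a^T x = -10.0
  y^{k+1} = 4.5 + 0.25*-10.0 = 2.0
Step 3: y^k = 2.0, reduced costs: (9.0, 1.0)
  x^k = (0.0, 0.0), subgradient = b - a^T x = 18.0
  y^{k+1} = 2.0 + 0.25*18.0 = 6.5
Dual objective at y_3 = 6.5: reduced costs (0.0, -17.0), box minimizer x = (0.0, 7.0)
g(y_3) = b*y + (c1 - a1*y)*x1 + (c2 - a2*y)*x2 = 18*6.5 + 0.0*0.0 + (-17.0)*7.0 = 117.0 + 0.0 - 119.0 = -2.0


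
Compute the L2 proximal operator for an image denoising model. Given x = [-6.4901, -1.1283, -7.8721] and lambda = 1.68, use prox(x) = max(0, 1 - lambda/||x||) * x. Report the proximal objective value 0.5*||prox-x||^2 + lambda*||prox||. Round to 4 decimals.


Step 1: Compute ||x||.
||x|| = 10.2647
Step 2: Compute scaling factor.
scale = max(0, 1 - 1.68/10.2647) = 0.8363
Step 3: prox(x) = [-5.4279, -0.9436, -6.5837]
||prox(x)|| = 8.5847
Step 4: Proximal objective.
0.5*||prox-x||^2 = 1.4112
lambda*||prox|| = 14.4223
Total = 15.8335


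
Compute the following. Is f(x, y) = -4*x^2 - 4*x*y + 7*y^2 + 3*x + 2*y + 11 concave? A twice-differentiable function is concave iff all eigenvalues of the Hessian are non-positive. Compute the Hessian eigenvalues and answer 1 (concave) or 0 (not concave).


The Hessian of f(x,y) = -4*x^2 - 4*x*y + 7*y^2 + 3*x + 2*y + 11 is:
H = [[-8, -4], [-4, 14]]
Trace = -8 + 14 = 6
Determinant = -8*14 - (-4)^2 = -128
Discriminant = (6)^2 - 4*-128 = 548.0
Eigenvalues: lambda_1 = -8.7047, lambda_2 = 14.7047
The function is not concave.

0


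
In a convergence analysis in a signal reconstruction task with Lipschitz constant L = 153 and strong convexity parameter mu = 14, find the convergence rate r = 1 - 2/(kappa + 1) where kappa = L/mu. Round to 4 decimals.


Step 1: Compute the condition number.
kappa = L/mu = 153/14 = 10.9286
Step 2: Compute the convergence rate.
r = 1 - 2/(kappa + 1) = 1 - 2*mu/(L + mu) = (L - mu)/(L + mu) = 139/167 = 0.8323


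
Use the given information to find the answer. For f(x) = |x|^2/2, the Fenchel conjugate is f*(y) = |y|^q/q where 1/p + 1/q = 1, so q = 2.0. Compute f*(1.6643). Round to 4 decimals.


The conjugate exponent q satisfies 1/p + 1/q = 1.
p = 2, so q = 2/(2 - 1) = 2.0
|y|^q = 1.6643^2.0 = 2.7699
f*(1.6643) = 2.7699 / 2.0 = 1.3849


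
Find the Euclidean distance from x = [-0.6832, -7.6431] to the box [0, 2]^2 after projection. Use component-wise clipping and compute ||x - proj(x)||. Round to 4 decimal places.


Project each component onto [0, 2].
clip(-0.6832) = 0.0, clip(-7.6431) = 0.0
Projection = [0.0, 0.0]
Squared diffs: [0.4668, 58.417]
Distance = sqrt(58.8838) = 7.6736


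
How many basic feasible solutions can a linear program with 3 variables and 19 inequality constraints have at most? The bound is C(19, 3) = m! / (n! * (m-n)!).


Each vertex corresponds to some choice of n active constraints out of m, so the number of vertices is at most C(m, n) = m! / (n!(m-n)!).
m = 19, n = 3
Numerator: 19 * 18 * 17
Denominator: 3! = 6
C(19, 3) = 969


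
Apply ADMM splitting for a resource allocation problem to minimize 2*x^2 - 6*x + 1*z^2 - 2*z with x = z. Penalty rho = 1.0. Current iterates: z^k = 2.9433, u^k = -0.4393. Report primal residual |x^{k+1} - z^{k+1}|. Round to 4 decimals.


ADMM iteration with rho = 1.0, z^k = 2.9433, u^k = -0.4393
Step 1: x-update.
Minimize 2*x^2 - 6*x + (1.0/2)*(x - 2.9433 - 0.4393)^2
FOC: (2*2 + 1.0)*x = 6 + 1.0*(2.9433 + 0.4393)
x^{k+1} = 1.8765
Step 2: z-update.
Minimize 1*z^2 - 2*z + (1.0/2)*(1.8765 - z - 0.4393)^2
FOC: (2*1 + 1.0)*z = 2 + 1.0*(1.8765 - 0.4393)
z^{k+1} = 1.1457
Step 3: u-update.
u^{k+1} = -0.4393 + 1.8765 - 1.1457 = 0.2915
Step 4: Primal residual = |1.8765 - 1.1457| = 0.7308


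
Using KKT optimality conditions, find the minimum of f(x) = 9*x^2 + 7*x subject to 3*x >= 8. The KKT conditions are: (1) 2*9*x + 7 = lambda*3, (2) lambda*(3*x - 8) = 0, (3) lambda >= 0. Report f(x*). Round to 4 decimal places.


Step 1: Try lambda = 0 (constraint inactive).
x_unc = -7/(2*9) = -0.3889
Check: 3*-0.3889 = -1.1667 < 8 -- violated!
Step 2: Constraint must be active: 3*x = 8
x* = 8/3 = 2.6667 (rounded; the exact value 8/3 is used below)
lambda = (2*9*(8/3) + 7)/3 = 18.3333
Step 3: Compute optimal value.
f(x*) = 9*(8/3)^2 + 7*(8/3) = 82.6667


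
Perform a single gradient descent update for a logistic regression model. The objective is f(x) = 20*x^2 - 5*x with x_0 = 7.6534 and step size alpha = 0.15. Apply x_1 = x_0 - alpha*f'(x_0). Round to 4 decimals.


We compute the gradient at x_0 and apply the update.
f'(x) = 40*x - 5
f'(7.6534) = 40*7.6534 - 5 = 301.136
x_1 = 7.6534 - 0.15*301.136 = -37.517


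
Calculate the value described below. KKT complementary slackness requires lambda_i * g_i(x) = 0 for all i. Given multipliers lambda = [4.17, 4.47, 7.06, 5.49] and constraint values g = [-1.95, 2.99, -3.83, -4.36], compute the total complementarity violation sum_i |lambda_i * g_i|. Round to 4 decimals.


KKT complementary slackness check:
lambda_1 * g_1 = 4.17 * -1.95 = -8.1315
lambda_2 * g_2 = 4.47 * 2.99 = 13.3653
lambda_3 * g_3 = 7.06 * -3.83 = -27.0398
lambda_4 * g_4 = 5.49 * -4.36 = -23.9364
Total violation = 8.1315 + 13.3653 + 27.0398 + 23.9364 = 72.473


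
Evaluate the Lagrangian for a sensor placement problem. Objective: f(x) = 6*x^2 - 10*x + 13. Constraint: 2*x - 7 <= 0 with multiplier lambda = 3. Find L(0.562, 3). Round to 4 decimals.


Step 1: Evaluate f(x).
f(0.562) = 6*0.562^2 - 10*0.562 + 13 = 9.2751
Step 2: Evaluate g(x).
g(0.562) = 2*0.562 - 7 = -5.876
Step 3: Compute Lagrangian.
L = 9.2751 + 3*-5.876 = -8.3529


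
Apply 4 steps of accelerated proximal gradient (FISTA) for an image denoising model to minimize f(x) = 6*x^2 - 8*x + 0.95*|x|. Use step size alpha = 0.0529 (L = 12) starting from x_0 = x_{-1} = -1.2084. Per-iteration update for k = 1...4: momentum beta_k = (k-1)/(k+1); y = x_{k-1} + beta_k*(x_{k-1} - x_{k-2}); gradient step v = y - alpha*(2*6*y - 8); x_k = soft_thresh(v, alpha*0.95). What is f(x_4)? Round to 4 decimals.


FISTA on f(x) = 6*x^2 - 8*x + 0.95*|x|
L = 12, alpha = 0.0529
Iteration 1: beta = 0.0, y = -1.2084 + 0.0*(-1.2084 + 1.2084) = -1.2084
  grad(y) = -22.5008, v = y - alpha*grad = -0.0181
  prox(v) = soft_thresh(-0.0181, 0.0503) = 0.0
Iteration 2: beta = 0.3333, y = 0.0 + 0.3333*(0.0 + 1.2084) = 0.4028
  grad(y) = -3.1664, v = y - alpha*grad = 0.5703
  prox(v) = soft_thresh(0.5703, 0.0503) = 0.52
Iteration 3: beta = 0.5, y = 0.52 + 0.5*(0.52 - 0.0) = 0.7801
  grad(y) = 1.3609, v = y - alpha*grad = 0.7081
  prox(v) = soft_thresh(0.7081, 0.0503) = 0.6578
Iteration 4: beta = 0.6, y = 0.6578 + 0.6*(0.6578 - 0.52) = 0.7405
  grad(y) = 0.8859, v = y - alpha*grad = 0.6936
  prox(v) = soft_thresh(0.6936, 0.0503) = 0.6434
f(x_4) = 6*0.6434^2 - 8*0.6434 + 0.95*|0.6434| = -2.0522


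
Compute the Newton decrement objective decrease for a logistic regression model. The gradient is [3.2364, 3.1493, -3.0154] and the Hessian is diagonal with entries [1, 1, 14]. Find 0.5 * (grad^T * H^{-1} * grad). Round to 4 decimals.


Step 1: H is diagonal, so H^(-1) * g = [3.2364, 3.1493, -0.2154].
Step 2: g^T H^(-1) g = sum_i g_i^2 / H_ii
  = (3.2364)^2/1 + (3.1493)^2/1 + (-3.0154)^2/14
  = 10.4743 + 9.9181 + 0.6495 = 21.0418
Step 3: Objective decrease = 0.5 * g^T H^(-1) g = 10.5209


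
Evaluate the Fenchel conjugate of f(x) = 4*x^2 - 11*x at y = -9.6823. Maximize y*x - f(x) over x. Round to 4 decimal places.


f*(y) = sup_x {y*x - a*x^2 - b*x} = sup_x {(y-b)*x - a*x^2}
FOC: (y - b) - 2a*x = 0 => x* = (y - b)/(2a)
x* = (-9.6823 + 11)/(2*4) = 0.1647
f*(-9.6823) = (y-b)^2/(4a) = (-9.6823 + 11)^2/(4*4)
= 1.7363/16 = 0.1085


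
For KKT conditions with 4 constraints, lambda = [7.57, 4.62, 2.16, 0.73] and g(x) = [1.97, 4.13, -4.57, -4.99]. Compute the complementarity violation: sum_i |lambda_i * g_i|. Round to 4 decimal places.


KKT complementary slackness check:
lambda_1 * g_1 = 7.57 * 1.97 = 14.9129
lambda_2 * g_2 = 4.62 * 4.13 = 19.0806
lambda_3 * g_3 = 2.16 * -4.57 = -9.8712
lambda_4 * g_4 = 0.73 * -4.99 = -3.6427
Total violation = 14.9129 + 19.0806 + 9.8712 + 3.6427 = 47.5074


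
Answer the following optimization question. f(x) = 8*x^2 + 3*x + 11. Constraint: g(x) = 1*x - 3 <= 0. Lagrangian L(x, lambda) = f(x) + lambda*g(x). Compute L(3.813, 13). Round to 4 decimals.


Step 1: Evaluate f(x).
f(3.813) = 8*3.813^2 + 3*3.813 + 11 = 138.7508
Step 2: Evaluate g(x).
g(3.813) = 1*3.813 - 3 = 0.813
Step 3: Compute Lagrangian.
L = 138.7508 + 13*0.813 = 149.3198


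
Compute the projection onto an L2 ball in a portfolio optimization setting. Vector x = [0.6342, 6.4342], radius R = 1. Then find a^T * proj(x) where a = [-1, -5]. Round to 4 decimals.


Step 1: Compute ||x|| (intermediates to 6 decimals).
||x|| = sqrt(0.6342^2 + 6.4342^2) = 6.46538
Step 2: Project.
Since ||x|| > R, scale = R/||x|| = 1/6.46538 = 0.15467, proj(x) = scale * x
proj(x) = [0.098092, 0.995178]
Step 3: Dot product.
a^T * proj(x) = -1*0.098092 - 5*0.995178 = -5.074


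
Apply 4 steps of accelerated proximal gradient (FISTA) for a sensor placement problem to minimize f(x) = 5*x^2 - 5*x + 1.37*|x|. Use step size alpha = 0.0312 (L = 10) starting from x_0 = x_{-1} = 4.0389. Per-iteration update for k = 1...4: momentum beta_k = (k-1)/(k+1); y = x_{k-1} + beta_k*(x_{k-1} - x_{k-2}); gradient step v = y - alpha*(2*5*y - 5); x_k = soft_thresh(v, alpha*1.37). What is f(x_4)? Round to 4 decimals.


FISTA on f(x) = 5*x^2 - 5*x + 1.37*|x|
L = 10, alpha = 0.0312
Iteration 1: beta = 0.0, y = 4.0389 + 0.0*(4.0389 - 4.0389) = 4.0389
  grad(y) = 35.389, v = y - alpha*grad = 2.9348
  prox(v) = soft_thresh(2.9348, 0.0427) = 2.892
Iteration 2: beta = 0.3333, y = 2.892 + 0.3333*(2.892 - 4.0389) = 2.5097
  grad(y) = 20.0973, v = y - alpha*grad = 1.8827
  prox(v) = soft_thresh(1.8827, 0.0427) = 1.8399
Iteration 3: beta = 0.5, y = 1.8399 + 0.5*(1.8399 - 2.892) = 1.3139
  grad(y) = 8.1391, v = y - alpha*grad = 1.06
  prox(v) = soft_thresh(1.06, 0.0427) = 1.0172
Iteration 4: beta = 0.6, y = 1.0172 + 0.6*(1.0172 - 1.8399) = 0.5236
  grad(y) = 0.2359, v = y - alpha*grad = 0.5162
  prox(v) = soft_thresh(0.5162, 0.0427) = 0.4735
f(x_4) = 5*0.4735^2 - 5*0.4735 + 1.37*|0.4735| = -0.5978


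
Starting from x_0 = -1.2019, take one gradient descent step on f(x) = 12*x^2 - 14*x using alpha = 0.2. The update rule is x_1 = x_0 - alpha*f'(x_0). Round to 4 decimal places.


We compute the gradient at x_0 and apply the update.
f'(x) = 24*x - 14
f'(-1.2019) = 24*-1.2019 - 14 = -42.8456
x_1 = -1.2019 - 0.2*-42.8456 = 7.3672


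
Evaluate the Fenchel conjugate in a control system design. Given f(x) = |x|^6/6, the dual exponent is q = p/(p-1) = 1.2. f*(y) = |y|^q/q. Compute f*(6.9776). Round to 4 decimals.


The conjugate exponent q satisfies 1/p + 1/q = 1.
p = 6, so q = 6/(6 - 1) = 1.2
|y|^q = 6.9776^1.2 = 10.2908
f*(6.9776) = 10.2908 / 1.2 = 8.5756


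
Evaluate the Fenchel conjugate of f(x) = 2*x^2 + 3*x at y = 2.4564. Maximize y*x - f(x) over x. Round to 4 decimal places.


f*(y) = sup_x {y*x - a*x^2 - b*x} = sup_x {(y-b)*x - a*x^2}
FOC: (y - b) - 2a*x = 0 => x* = (y - b)/(2a)
x* = (2.4564 - 3)/(2*2) = -0.1359
f*(2.4564) = (y-b)^2/(4a) = (2.4564 - 3)^2/(4*2)
= 0.2955/8 = 0.0369
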